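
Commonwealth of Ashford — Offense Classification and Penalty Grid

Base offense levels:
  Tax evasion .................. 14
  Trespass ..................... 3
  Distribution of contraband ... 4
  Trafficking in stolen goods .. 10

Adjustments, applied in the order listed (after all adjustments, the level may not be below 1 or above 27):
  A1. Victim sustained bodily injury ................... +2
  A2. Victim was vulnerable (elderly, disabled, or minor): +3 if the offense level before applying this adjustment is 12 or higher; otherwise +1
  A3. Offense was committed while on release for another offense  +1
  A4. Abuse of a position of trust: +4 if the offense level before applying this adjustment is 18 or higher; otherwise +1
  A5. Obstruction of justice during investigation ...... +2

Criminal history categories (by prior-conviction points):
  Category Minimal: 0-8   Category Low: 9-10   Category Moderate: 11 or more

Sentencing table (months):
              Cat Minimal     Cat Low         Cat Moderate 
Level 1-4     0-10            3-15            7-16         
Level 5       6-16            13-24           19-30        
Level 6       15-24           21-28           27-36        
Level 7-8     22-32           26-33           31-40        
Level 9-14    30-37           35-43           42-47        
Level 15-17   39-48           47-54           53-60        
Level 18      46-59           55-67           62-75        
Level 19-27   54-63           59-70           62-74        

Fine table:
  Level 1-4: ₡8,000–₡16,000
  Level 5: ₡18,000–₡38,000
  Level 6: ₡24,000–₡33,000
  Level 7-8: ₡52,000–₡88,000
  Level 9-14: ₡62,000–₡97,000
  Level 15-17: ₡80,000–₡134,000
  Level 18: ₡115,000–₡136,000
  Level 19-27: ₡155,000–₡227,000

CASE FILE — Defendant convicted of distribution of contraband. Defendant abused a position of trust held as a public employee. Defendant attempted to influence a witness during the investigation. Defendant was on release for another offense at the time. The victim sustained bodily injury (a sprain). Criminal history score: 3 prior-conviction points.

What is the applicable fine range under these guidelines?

Base offense level for distribution of contraband: 4.
A1 applies: 4 + 2 = 6.
A2 does not apply.
A3 applies: 6 + 1 = 7.
A4 applies (level before this adjustment is 7 < 18, so +1): 7 + 1 = 8.
A5 applies: 8 + 2 = 10.
Final offense level: 10.
Level 10 falls in the 9-14 band.
Fine table: Level 9-14 → ₡62,000–₡97,000.

₡62,000–₡97,000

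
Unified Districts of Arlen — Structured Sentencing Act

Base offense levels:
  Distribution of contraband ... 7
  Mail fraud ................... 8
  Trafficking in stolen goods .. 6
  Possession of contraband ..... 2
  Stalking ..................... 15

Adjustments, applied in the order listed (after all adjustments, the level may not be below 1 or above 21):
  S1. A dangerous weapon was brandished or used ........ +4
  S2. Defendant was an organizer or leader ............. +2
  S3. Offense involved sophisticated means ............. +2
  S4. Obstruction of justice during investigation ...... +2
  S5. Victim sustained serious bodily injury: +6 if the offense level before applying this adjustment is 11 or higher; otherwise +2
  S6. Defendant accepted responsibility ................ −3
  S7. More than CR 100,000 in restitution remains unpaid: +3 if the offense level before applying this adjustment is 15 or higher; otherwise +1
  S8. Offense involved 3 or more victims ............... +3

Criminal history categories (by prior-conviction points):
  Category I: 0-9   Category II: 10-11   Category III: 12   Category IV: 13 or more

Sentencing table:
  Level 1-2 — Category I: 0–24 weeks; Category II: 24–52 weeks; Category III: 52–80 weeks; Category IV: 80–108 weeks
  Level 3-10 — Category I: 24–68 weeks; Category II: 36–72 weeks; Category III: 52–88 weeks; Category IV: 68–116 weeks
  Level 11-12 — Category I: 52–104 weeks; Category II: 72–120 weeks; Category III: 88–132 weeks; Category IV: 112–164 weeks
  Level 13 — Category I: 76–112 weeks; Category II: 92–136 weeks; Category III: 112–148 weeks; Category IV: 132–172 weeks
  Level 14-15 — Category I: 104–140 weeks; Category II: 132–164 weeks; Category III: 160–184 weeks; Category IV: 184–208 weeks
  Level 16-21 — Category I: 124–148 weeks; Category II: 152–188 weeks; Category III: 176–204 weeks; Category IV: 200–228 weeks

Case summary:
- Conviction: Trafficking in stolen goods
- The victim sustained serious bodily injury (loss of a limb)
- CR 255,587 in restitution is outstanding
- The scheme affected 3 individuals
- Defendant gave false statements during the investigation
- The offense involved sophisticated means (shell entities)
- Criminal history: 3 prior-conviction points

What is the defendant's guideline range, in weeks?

Base offense level for trafficking in stolen goods: 6.
S1 does not apply.
S3 applies: 6 + 2 = 8.
S4 applies: 8 + 2 = 10.
S5 applies (level before this adjustment is 10 < 11, so +2): 10 + 2 = 12.
S7 applies (level before this adjustment is 12 < 15, so +1): 12 + 1 = 13.
S8 applies: 13 + 3 = 16.
Final offense level: 16.
Criminal history: 3 prior points → Category I (0-9).
Level 16 falls in the 16-21 band.
Grid: Level 16-21 × Category I = 124-148 weeks.

124-148 weeks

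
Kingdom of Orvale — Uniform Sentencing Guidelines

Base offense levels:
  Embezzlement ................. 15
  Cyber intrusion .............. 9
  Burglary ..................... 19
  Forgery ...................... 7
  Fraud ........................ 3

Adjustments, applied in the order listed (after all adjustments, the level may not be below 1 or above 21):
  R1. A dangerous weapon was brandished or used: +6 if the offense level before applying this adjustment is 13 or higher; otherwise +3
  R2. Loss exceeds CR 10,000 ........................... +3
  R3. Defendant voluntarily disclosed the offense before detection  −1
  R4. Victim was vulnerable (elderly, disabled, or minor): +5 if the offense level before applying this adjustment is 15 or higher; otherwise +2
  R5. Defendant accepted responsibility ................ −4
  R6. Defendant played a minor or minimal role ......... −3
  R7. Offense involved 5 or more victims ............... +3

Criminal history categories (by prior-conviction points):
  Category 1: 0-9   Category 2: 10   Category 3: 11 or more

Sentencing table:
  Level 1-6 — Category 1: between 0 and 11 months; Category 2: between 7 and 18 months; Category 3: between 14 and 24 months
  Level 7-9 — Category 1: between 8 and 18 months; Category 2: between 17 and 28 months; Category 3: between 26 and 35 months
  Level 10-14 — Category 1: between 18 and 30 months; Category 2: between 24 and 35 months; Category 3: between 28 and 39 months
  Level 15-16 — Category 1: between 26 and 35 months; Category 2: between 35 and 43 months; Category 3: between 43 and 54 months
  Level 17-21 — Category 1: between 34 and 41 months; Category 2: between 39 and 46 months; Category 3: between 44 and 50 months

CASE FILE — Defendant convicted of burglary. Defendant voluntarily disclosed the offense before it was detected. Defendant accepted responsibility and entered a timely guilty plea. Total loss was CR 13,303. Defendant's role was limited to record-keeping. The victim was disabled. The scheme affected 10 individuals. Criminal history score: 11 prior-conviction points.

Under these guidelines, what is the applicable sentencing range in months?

44-50 months

Base offense level for burglary: 19.
R1 does not apply.
R2 applies: 19 + 3 = 22.
R3 applies: 22 − 1 = 21.
R4 applies (level before this adjustment is 21 ≥ 15, so +5): 21 + 5 = 26.
R5 applies: 26 − 4 = 22.
R6 applies: 22 − 3 = 19.
R7 applies: 19 + 3 = 22.
Level 22 exceeds the maximum of 21; capped at 21.
Final offense level: 21.
Criminal history: 11 prior points → Category 3 (11+).
Level 21 falls in the 17-21 band.
Grid: Level 17-21 × Category 3 = 44-50 months.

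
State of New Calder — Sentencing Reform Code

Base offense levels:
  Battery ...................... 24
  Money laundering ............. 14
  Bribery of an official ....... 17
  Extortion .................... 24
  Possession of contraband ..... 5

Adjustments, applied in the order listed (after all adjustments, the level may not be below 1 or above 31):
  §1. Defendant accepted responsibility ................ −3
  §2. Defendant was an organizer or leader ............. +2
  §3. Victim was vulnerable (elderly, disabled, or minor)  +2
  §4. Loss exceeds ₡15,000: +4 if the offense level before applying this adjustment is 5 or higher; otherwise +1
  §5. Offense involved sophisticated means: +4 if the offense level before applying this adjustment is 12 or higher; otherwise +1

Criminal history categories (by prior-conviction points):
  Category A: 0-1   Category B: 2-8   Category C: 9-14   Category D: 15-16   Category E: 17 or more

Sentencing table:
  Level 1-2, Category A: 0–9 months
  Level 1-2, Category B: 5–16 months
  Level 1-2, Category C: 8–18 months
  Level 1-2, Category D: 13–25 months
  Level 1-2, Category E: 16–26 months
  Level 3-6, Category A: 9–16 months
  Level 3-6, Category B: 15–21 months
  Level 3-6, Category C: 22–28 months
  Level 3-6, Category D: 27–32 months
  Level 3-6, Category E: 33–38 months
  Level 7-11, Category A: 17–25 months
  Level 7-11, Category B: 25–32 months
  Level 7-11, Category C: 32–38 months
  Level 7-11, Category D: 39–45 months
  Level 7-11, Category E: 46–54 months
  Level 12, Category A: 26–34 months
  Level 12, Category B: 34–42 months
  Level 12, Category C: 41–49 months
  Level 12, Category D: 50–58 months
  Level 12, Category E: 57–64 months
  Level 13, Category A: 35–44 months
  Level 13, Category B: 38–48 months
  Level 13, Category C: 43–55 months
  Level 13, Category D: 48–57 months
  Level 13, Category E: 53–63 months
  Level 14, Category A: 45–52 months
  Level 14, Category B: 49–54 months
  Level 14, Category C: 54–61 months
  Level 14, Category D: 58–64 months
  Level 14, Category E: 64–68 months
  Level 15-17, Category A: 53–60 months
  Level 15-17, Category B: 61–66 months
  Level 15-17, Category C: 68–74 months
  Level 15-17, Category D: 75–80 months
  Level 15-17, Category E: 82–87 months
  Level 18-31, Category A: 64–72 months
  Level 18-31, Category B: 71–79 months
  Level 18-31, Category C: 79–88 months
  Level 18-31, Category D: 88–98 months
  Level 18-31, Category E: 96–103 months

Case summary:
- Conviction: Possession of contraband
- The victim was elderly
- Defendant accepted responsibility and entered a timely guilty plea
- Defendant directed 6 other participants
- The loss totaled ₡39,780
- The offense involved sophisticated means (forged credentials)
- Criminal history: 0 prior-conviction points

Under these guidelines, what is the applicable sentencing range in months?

Base offense level for possession of contraband: 5.
§1 applies: 5 − 3 = 2.
§2 applies: 2 + 2 = 4.
§3 applies: 4 + 2 = 6.
§4 applies (level before this adjustment is 6 ≥ 5, so +4): 6 + 4 = 10.
§5 applies (level before this adjustment is 10 < 12, so +1): 10 + 1 = 11.
Final offense level: 11.
Criminal history: 0 prior points → Category A (0-1).
Level 11 falls in the 7-11 band.
Grid: Level 7-11 × Category A = 17-25 months.

17-25 months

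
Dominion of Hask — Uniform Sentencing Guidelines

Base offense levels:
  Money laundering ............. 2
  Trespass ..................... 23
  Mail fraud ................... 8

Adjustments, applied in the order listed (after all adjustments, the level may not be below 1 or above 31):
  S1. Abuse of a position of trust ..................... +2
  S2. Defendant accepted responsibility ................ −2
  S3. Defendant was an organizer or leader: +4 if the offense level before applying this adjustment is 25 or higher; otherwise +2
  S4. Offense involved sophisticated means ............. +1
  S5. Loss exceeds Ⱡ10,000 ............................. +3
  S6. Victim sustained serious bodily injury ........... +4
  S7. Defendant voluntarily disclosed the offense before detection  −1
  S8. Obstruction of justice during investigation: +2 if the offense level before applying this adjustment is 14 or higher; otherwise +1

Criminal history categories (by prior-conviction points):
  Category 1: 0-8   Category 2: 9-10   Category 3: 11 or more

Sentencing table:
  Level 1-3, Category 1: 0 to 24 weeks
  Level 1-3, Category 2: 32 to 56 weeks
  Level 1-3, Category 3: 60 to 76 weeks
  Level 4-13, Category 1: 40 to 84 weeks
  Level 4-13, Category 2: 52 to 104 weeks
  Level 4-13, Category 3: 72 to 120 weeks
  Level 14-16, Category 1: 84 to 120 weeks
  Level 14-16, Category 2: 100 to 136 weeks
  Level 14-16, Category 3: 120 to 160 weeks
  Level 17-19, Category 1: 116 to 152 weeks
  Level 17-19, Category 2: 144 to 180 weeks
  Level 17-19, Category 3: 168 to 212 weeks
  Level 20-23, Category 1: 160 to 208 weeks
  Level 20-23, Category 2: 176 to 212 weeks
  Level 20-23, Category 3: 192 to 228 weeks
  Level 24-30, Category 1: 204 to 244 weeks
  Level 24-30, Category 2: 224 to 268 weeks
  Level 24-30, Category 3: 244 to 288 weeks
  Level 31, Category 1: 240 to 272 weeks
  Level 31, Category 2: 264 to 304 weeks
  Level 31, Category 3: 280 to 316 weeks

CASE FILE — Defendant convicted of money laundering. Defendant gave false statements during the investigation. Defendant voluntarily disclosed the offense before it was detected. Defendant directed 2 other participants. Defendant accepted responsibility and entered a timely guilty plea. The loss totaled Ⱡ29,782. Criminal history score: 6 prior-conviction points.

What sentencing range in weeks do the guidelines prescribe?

40-84 weeks

Base offense level for money laundering: 2.
S2 applies: 2 − 2 = 0.
S3 applies (level before this adjustment is 0 < 25, so +2): 0 + 2 = 2.
S5 applies: 2 + 3 = 5.
S7 applies: 5 − 1 = 4.
S8 applies (level before this adjustment is 4 < 14, so +1): 4 + 1 = 5.
Final offense level: 5.
Criminal history: 6 prior points → Category 1 (0-8).
Level 5 falls in the 4-13 band.
Grid: Level 4-13 × Category 1 = 40-84 weeks.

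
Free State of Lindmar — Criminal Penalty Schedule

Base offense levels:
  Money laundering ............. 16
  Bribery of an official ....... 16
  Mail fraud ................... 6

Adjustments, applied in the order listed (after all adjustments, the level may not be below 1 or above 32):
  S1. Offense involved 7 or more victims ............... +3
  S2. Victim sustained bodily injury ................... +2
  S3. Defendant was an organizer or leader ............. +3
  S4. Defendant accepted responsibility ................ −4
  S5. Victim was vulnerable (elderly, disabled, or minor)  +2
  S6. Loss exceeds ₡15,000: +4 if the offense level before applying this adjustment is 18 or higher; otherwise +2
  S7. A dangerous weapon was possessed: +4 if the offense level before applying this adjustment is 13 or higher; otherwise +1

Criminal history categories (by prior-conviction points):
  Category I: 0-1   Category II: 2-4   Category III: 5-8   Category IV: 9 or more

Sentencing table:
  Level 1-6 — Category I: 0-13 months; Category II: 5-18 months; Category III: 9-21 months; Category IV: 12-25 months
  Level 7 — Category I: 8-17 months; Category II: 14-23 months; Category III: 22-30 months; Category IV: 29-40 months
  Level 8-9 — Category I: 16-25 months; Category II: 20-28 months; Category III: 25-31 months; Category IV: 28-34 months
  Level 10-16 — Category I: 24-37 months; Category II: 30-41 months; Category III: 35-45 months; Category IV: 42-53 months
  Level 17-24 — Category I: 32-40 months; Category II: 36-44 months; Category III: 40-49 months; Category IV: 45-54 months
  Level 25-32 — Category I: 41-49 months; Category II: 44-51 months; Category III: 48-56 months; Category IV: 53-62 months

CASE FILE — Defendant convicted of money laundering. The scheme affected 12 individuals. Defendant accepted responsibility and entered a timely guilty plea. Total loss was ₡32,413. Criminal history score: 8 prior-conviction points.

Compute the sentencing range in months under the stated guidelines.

Base offense level for money laundering: 16.
S1 applies: 16 + 3 = 19.
S2 does not apply.
S4 applies: 19 − 4 = 15.
S6 applies (level before this adjustment is 15 < 18, so +2): 15 + 2 = 17.
S7 does not apply.
Final offense level: 17.
Criminal history: 8 prior points → Category III (5-8).
Level 17 falls in the 17-24 band.
Grid: Level 17-24 × Category III = 40-49 months.

40-49 months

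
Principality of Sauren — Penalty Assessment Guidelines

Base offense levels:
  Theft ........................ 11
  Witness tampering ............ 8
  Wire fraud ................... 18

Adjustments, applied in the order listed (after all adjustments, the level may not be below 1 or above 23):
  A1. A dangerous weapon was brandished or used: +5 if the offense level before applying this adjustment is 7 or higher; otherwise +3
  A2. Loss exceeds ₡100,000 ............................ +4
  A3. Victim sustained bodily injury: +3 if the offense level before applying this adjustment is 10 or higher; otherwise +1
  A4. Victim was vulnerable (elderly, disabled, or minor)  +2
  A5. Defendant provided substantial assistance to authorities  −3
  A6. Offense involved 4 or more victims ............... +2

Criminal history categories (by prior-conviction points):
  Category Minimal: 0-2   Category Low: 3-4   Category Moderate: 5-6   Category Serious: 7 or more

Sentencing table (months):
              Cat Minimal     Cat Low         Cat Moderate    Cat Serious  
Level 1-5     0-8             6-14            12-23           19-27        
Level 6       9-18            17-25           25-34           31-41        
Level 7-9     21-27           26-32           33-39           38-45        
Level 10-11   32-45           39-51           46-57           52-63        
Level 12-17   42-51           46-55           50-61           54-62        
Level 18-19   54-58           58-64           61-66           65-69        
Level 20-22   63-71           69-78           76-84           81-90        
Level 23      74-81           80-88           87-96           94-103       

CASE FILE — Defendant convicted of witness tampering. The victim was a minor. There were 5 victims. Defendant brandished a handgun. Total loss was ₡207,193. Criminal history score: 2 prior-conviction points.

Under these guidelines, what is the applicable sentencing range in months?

63-71 months

Base offense level for witness tampering: 8.
A1 applies (level before this adjustment is 8 ≥ 7, so +5): 8 + 5 = 13.
A2 applies: 13 + 4 = 17.
A3 does not apply.
A4 applies: 17 + 2 = 19.
A6 applies: 19 + 2 = 21.
Final offense level: 21.
Criminal history: 2 prior points → Category Minimal (0-2).
Level 21 falls in the 20-22 band.
Grid: Level 20-22 × Category Minimal = 63-71 months.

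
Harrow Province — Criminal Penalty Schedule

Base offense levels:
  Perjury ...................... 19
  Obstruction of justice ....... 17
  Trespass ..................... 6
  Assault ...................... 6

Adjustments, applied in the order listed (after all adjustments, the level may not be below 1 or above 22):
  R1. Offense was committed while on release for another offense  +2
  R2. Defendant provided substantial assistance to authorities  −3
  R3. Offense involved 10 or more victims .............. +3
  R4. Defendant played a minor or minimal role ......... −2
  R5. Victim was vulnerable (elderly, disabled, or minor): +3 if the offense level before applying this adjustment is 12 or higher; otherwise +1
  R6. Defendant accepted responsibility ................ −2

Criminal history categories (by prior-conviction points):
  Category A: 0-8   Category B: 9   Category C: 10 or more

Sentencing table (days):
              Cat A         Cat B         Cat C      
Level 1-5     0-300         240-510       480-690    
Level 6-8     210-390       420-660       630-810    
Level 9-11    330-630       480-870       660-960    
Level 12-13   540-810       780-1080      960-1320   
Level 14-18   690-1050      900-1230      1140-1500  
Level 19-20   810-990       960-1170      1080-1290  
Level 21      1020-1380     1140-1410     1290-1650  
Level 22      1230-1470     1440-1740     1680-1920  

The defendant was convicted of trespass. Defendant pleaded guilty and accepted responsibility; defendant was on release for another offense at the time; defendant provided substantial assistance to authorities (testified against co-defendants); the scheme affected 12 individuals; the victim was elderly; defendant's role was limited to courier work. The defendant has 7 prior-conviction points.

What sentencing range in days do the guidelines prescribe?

Base offense level for trespass: 6.
R1 applies: 6 + 2 = 8.
R2 applies: 8 − 3 = 5.
R3 applies: 5 + 3 = 8.
R4 applies: 8 − 2 = 6.
R5 applies (level before this adjustment is 6 < 12, so +1): 6 + 1 = 7.
R6 applies: 7 − 2 = 5.
Final offense level: 5.
Criminal history: 7 prior points → Category A (0-8).
Level 5 falls in the 1-5 band.
Grid: Level 1-5 × Category A = 0-300 days.

0-300 days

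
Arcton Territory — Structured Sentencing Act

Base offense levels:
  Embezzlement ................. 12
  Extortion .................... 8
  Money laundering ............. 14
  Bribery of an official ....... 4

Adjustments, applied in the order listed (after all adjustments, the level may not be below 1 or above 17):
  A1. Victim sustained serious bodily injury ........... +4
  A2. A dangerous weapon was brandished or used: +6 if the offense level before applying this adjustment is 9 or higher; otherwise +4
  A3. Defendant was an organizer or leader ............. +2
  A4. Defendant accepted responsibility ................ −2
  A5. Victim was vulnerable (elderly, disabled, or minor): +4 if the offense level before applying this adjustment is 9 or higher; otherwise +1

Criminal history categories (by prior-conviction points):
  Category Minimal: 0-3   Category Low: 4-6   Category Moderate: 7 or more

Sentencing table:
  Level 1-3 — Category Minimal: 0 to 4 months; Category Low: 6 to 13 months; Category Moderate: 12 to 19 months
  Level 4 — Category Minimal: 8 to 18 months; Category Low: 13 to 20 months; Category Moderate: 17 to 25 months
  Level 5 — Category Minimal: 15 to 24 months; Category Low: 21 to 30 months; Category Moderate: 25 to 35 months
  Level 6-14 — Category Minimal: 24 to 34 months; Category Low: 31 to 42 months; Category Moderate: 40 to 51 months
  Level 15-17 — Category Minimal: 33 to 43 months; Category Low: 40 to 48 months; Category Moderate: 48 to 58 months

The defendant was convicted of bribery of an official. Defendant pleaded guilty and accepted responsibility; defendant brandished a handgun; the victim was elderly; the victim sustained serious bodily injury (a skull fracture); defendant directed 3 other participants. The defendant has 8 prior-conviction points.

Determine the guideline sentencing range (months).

Base offense level for bribery of an official: 4.
A1 applies: 4 + 4 = 8.
A2 applies (level before this adjustment is 8 < 9, so +4): 8 + 4 = 12.
A3 applies: 12 + 2 = 14.
A4 applies: 14 − 2 = 12.
A5 applies (level before this adjustment is 12 ≥ 9, so +4): 12 + 4 = 16.
Final offense level: 16.
Criminal history: 8 prior points → Category Moderate (7+).
Level 16 falls in the 15-17 band.
Grid: Level 15-17 × Category Moderate = 48-58 months.

48-58 months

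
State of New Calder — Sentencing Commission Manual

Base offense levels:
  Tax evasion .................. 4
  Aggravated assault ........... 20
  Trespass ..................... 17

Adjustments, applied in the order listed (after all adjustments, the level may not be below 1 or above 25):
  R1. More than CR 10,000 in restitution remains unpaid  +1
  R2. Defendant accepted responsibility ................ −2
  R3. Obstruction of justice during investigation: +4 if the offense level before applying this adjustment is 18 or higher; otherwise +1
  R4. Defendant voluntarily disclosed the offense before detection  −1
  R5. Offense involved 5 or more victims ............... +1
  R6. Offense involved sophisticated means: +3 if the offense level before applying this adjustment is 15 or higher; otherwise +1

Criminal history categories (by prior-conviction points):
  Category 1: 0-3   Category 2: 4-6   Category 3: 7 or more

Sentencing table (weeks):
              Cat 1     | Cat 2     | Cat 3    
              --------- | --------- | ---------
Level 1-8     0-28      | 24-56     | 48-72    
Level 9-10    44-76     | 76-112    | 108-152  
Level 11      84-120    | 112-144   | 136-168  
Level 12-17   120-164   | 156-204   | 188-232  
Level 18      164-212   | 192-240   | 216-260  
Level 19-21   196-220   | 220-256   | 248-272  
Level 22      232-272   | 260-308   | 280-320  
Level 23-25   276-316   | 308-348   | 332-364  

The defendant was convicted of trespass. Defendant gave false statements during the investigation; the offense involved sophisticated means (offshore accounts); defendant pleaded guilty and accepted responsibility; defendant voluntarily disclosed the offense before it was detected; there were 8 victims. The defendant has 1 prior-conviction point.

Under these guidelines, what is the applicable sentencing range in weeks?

196-220 weeks

Base offense level for trespass: 17.
R2 applies: 17 − 2 = 15.
R3 applies (level before this adjustment is 15 < 18, so +1): 15 + 1 = 16.
R4 applies: 16 − 1 = 15.
R5 applies: 15 + 1 = 16.
R6 applies (level before this adjustment is 16 ≥ 15, so +3): 16 + 3 = 19.
Final offense level: 19.
Criminal history: 1 prior point → Category 1 (0-3).
Level 19 falls in the 19-21 band.
Grid: Level 19-21 × Category 1 = 196-220 weeks.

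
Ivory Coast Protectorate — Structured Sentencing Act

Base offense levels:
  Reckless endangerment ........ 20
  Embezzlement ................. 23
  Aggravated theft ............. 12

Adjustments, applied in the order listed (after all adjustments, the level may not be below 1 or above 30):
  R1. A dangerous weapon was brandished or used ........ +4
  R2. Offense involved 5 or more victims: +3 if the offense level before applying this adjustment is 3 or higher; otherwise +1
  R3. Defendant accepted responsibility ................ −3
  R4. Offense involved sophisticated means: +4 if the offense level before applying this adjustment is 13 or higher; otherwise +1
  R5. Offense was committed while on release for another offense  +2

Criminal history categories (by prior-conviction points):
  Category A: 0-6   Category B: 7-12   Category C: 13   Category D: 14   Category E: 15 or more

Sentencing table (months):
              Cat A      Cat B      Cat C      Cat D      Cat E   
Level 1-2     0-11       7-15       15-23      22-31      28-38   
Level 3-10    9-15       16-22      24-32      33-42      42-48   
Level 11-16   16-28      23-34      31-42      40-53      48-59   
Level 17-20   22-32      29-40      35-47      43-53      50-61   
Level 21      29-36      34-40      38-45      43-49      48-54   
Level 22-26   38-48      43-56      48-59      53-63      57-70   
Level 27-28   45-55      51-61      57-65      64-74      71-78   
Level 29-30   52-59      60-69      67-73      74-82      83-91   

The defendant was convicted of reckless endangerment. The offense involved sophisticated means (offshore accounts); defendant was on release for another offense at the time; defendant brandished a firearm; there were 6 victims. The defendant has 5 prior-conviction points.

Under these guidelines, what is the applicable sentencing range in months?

Base offense level for reckless endangerment: 20.
R1 applies: 20 + 4 = 24.
R2 applies (level before this adjustment is 24 ≥ 3, so +3): 24 + 3 = 27.
R4 applies (level before this adjustment is 27 ≥ 13, so +4): 27 + 4 = 31.
R5 applies: 31 + 2 = 33.
Level 33 exceeds the maximum of 30; capped at 30.
Final offense level: 30.
Criminal history: 5 prior points → Category A (0-6).
Level 30 falls in the 29-30 band.
Grid: Level 29-30 × Category A = 52-59 months.

52-59 months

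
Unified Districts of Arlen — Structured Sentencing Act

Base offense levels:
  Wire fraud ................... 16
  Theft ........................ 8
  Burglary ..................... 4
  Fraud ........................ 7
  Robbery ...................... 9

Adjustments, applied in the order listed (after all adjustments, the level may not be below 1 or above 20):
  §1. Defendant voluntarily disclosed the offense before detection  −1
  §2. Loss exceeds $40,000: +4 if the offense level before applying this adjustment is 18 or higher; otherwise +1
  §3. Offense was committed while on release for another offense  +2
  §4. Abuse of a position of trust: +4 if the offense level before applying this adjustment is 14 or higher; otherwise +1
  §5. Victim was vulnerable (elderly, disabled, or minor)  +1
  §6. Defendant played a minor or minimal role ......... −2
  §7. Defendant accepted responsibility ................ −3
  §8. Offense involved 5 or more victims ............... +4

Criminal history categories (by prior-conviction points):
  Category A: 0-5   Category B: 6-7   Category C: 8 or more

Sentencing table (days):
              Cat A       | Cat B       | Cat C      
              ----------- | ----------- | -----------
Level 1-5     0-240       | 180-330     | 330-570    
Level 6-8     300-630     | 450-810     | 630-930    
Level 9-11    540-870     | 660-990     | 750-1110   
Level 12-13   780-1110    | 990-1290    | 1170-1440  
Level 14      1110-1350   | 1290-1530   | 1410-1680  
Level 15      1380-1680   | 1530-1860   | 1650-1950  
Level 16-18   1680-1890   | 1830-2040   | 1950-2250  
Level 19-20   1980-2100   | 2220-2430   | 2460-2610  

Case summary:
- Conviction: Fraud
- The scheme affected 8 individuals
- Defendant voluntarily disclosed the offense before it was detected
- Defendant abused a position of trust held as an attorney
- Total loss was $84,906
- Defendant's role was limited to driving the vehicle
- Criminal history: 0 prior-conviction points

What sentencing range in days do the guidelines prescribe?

Base offense level for fraud: 7.
§1 applies: 7 − 1 = 6.
§2 applies (level before this adjustment is 6 < 18, so +1): 6 + 1 = 7.
§4 applies (level before this adjustment is 7 < 14, so +1): 7 + 1 = 8.
§5 does not apply.
§6 applies: 8 − 2 = 6.
§8 applies: 6 + 4 = 10.
Final offense level: 10.
Criminal history: 0 prior points → Category A (0-5).
Level 10 falls in the 9-11 band.
Grid: Level 9-11 × Category A = 540-870 days.

540-870 days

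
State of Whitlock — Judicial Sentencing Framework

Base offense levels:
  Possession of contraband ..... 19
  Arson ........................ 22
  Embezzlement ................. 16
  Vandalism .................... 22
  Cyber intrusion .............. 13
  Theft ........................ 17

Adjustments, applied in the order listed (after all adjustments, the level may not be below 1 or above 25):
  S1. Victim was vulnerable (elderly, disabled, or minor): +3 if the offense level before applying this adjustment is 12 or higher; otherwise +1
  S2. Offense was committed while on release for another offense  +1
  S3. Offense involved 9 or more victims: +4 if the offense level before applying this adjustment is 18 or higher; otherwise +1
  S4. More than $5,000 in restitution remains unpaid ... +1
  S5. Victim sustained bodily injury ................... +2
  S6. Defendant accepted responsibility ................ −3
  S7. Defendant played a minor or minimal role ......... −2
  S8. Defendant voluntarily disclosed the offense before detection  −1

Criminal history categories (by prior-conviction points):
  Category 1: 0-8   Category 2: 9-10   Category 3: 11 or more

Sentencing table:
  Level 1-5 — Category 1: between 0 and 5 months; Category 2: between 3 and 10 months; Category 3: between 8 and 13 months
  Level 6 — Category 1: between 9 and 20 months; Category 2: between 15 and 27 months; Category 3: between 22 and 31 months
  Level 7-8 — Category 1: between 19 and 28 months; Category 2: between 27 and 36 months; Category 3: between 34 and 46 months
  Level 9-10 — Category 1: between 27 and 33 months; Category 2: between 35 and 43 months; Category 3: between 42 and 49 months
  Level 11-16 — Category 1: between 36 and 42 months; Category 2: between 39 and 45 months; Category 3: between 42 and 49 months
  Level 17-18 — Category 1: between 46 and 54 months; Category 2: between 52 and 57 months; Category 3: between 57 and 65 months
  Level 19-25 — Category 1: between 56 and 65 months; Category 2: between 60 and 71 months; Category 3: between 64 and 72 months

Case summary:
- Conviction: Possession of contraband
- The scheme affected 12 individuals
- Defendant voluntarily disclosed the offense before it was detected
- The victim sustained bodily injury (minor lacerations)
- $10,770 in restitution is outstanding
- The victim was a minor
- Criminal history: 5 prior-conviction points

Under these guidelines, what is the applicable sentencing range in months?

56-65 months

Base offense level for possession of contraband: 19.
S1 applies (level before this adjustment is 19 ≥ 12, so +3): 19 + 3 = 22.
S2 does not apply.
S3 applies (level before this adjustment is 22 ≥ 18, so +4): 22 + 4 = 26.
S4 applies: 26 + 1 = 27.
S5 applies: 27 + 2 = 29.
S8 applies: 29 − 1 = 28.
Level 28 exceeds the maximum of 25; capped at 25.
Final offense level: 25.
Criminal history: 5 prior points → Category 1 (0-8).
Level 25 falls in the 19-25 band.
Grid: Level 19-25 × Category 1 = 56-65 months.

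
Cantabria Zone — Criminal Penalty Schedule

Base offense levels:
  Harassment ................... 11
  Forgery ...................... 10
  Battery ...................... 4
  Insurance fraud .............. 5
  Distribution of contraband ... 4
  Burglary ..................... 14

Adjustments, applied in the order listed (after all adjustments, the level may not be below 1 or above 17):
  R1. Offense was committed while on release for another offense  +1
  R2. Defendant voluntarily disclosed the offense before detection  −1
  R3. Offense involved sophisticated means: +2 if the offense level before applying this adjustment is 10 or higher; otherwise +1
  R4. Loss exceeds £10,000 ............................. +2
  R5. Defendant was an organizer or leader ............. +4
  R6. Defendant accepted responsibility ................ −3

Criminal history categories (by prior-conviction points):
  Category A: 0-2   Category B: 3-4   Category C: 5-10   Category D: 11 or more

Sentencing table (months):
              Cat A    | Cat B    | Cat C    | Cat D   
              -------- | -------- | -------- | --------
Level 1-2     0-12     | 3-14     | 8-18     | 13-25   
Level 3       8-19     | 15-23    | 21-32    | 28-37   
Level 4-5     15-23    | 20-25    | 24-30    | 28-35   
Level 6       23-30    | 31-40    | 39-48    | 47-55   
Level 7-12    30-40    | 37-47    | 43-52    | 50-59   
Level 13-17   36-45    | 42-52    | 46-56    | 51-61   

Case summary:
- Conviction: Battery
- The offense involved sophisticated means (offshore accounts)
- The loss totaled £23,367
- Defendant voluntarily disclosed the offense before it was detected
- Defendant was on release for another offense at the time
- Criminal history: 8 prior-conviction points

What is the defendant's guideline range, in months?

43-52 months

Base offense level for battery: 4.
R1 applies: 4 + 1 = 5.
R2 applies: 5 − 1 = 4.
R3 applies (level before this adjustment is 4 < 10, so +1): 4 + 1 = 5.
R4 applies: 5 + 2 = 7.
R6 does not apply.
Final offense level: 7.
Criminal history: 8 prior points → Category C (5-10).
Level 7 falls in the 7-12 band.
Grid: Level 7-12 × Category C = 43-52 months.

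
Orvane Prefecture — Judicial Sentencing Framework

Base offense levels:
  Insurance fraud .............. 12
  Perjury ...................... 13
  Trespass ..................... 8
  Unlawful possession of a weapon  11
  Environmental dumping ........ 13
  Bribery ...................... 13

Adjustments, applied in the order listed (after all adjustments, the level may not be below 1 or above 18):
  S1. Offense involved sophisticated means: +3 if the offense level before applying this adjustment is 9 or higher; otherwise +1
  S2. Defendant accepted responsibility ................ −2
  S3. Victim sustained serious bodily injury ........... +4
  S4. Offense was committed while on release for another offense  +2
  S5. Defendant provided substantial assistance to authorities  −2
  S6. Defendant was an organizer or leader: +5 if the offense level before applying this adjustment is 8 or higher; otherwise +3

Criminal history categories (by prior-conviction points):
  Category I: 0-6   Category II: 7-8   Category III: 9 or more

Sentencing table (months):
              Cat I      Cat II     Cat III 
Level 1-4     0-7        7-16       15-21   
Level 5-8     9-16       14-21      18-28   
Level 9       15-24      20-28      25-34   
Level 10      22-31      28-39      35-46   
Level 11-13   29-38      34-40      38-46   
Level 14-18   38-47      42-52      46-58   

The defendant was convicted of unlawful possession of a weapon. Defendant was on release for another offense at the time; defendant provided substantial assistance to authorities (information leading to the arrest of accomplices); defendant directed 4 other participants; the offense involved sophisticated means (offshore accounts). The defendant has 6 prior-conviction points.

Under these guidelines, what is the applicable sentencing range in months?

Base offense level for unlawful possession of a weapon: 11.
S1 applies (level before this adjustment is 11 ≥ 9, so +3): 11 + 3 = 14.
S4 applies: 14 + 2 = 16.
S5 applies: 16 − 2 = 14.
S6 applies (level before this adjustment is 14 ≥ 8, so +5): 14 + 5 = 19.
Level 19 exceeds the maximum of 18; capped at 18.
Final offense level: 18.
Criminal history: 6 prior points → Category I (0-6).
Level 18 falls in the 14-18 band.
Grid: Level 14-18 × Category I = 38-47 months.

38-47 months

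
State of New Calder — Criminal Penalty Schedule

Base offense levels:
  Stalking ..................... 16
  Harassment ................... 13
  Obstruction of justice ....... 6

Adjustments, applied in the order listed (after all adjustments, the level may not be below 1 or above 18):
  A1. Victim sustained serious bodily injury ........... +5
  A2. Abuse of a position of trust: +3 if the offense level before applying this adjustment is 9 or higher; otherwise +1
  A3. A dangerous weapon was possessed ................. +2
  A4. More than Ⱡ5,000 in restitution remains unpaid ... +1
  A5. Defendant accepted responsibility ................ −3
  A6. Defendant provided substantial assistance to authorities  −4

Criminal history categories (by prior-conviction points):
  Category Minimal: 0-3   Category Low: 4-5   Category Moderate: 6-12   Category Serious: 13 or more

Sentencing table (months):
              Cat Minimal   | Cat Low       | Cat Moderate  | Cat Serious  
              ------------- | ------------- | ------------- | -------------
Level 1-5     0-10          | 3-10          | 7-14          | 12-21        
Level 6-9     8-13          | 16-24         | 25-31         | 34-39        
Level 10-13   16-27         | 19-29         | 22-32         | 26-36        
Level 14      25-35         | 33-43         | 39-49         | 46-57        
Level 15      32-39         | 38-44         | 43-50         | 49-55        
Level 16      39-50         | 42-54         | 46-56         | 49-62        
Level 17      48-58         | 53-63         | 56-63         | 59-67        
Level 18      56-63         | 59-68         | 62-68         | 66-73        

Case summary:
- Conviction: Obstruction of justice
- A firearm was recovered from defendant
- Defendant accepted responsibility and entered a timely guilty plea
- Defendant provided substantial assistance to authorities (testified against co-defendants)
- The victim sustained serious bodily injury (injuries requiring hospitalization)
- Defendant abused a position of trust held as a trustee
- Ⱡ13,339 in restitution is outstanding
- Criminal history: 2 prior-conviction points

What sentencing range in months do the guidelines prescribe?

16-27 months

Base offense level for obstruction of justice: 6.
A1 applies: 6 + 5 = 11.
A2 applies (level before this adjustment is 11 ≥ 9, so +3): 11 + 3 = 14.
A3 applies: 14 + 2 = 16.
A4 applies: 16 + 1 = 17.
A5 applies: 17 − 3 = 14.
A6 applies: 14 − 4 = 10.
Final offense level: 10.
Criminal history: 2 prior points → Category Minimal (0-3).
Level 10 falls in the 10-13 band.
Grid: Level 10-13 × Category Minimal = 16-27 months.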